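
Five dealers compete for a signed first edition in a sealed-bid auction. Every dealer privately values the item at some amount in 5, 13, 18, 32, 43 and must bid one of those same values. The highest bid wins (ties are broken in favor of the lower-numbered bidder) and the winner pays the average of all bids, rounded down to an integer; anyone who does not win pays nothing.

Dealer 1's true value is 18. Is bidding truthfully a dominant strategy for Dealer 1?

Consider the case where Dealer 2 bids 5, Dealer 3 bids 5, Dealer 4 bids 5 and Dealer 5 bids 5.
Truthful bid 18: wins, pays 7, utility 18 - 7 = 11.
Bid 5 instead: wins, pays 5, utility 18 - 5 = 13.
Since 13 > 11, bidding 5 is strictly better here, so truthful bidding is not dominant.

No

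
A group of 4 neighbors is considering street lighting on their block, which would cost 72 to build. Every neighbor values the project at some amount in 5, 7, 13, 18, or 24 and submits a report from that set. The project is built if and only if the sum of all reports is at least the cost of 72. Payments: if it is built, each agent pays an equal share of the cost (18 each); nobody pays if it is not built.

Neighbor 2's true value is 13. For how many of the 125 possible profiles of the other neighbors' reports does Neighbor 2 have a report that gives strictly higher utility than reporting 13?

Others report (13, 24, 24): truth gives -5; report 5 gives 0 > -5. Violating.
Others report (18, 18, 24): truth gives -5; report 5 gives 0 > -5. Violating.
Others report (18, 24, 18): truth gives -5; report 5 gives 0 > -5. Violating.
Others report (18, 24, 24): truth gives -5; report 5 gives 0 > -5. Violating.
Others report (5, 5, 5): truth gives 0; no alternative beats it.
Others report (5, 5, 7): truth gives 0; no alternative beats it.
(Checking all 125 profiles: 9 have a profitable deviation, 116 do not.)

9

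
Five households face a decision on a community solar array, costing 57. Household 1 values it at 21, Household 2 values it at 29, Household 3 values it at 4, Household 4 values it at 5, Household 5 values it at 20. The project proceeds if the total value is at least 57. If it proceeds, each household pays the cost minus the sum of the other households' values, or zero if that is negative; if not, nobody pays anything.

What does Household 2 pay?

7

Total value 79 ≥ cost 57, so the project is built.
The other households' values sum to 50.
Cost minus that sum is 57 - 50 = 7.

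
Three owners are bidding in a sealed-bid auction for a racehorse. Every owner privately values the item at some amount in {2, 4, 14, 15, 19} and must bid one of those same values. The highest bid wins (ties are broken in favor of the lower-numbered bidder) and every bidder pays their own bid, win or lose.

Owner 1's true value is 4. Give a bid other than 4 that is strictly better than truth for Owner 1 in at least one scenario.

2

Suppose Owner 2 bids 2 and Owner 3 bids 2.
Bid 4: wins, pays 4, utility 4 - 4 = 0.
Bid 2: wins, pays 2, utility 4 - 2 = 2.
So bidding 2 beats truth here (2 > 0).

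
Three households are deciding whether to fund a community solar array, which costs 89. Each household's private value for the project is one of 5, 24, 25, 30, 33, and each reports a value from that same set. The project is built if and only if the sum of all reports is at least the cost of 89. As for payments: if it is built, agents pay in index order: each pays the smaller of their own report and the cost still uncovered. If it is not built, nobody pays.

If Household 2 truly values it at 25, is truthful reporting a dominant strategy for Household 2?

No

Consider the case where Household 1 reports 33 and Household 3 reports 33.
Truthful report 25: project built, pays 25, utility 25 - 25 = 0.
Report 24 instead: project built, pays 24, utility 25 - 24 = 1.
Since 1 > 0, reporting 24 is strictly better here, so truthful reporting is not dominant.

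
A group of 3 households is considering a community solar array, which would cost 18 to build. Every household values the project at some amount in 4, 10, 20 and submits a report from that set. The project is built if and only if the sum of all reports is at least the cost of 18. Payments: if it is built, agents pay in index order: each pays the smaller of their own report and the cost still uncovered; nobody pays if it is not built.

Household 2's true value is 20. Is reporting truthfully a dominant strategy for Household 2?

No

Consider the case where Household 1 reports 4 and Household 3 reports 4.
Truthful report 20: project built, pays 14, utility 20 - 14 = 6.
Report 10 instead: project built, pays 10, utility 20 - 10 = 10.
Since 10 > 6, reporting 10 is strictly better here, so truthful reporting is not dominant.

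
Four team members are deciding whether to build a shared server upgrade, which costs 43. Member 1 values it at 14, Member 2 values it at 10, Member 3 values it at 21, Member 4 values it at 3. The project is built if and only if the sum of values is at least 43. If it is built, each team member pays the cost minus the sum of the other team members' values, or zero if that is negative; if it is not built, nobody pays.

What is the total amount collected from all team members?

30

Total value 48 ≥ cost 43, so it is built.
Member 1: others sum to 34; max(0, 43 - 34) = 9.
Member 2: others sum to 38; max(0, 43 - 38) = 5.
Member 3: others sum to 27; max(0, 43 - 27) = 16.
Member 4: others sum to 45; max(0, 43 - 45) = 0.
Total collected = 9 + 5 + 16 + 0 = 30.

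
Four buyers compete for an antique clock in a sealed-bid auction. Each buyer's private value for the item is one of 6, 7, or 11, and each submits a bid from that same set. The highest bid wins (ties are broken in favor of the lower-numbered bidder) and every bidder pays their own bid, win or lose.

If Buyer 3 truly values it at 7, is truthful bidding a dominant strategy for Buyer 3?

Consider the case where Buyer 1 bids 6, Buyer 2 bids 6 and Buyer 4 bids 11.
Truthful bid 7: loses but pays 7, utility -7.
Bid 6 instead: loses but pays 6, utility -6.
Since -6 > -7, bidding 6 is strictly better here, so truthful bidding is not dominant.

No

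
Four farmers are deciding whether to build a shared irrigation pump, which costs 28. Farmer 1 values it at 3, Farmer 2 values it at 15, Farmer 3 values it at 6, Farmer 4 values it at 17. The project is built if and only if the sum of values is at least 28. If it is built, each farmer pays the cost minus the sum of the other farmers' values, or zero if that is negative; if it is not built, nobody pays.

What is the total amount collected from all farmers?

Total value 41 ≥ cost 28, so it is built.
Farmer 1: others sum to 38; max(0, 28 - 38) = 0.
Farmer 2: others sum to 26; max(0, 28 - 26) = 2.
Farmer 3: others sum to 35; max(0, 28 - 35) = 0.
Farmer 4: others sum to 24; max(0, 28 - 24) = 4.
Total collected = 0 + 2 + 0 + 4 = 6.

6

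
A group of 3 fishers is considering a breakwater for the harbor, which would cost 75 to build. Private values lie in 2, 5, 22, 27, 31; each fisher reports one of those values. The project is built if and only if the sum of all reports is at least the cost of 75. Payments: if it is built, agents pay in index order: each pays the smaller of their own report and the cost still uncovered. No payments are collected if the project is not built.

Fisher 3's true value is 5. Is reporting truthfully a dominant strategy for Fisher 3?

Check each profile of the others' reports and compare truth against every alternative report.
Others report (2, 2): truth gives 0, best alternative gives 0.
Others report (2, 5): truth gives 0, best alternative gives 0.
Others report (2, 22): truth gives 0, best alternative gives 0.
Others report (2, 27): truth gives 0, best alternative gives 0.
Others report (2, 31): truth gives 0, best alternative gives 0.
Others report (5, 2): truth gives 0, best alternative gives 0.
(Remaining 19 profiles checked similarly; truth is weakly best in each.)
In every case the truthful report is at least as good as any alternative, so it is a dominant strategy.

Yes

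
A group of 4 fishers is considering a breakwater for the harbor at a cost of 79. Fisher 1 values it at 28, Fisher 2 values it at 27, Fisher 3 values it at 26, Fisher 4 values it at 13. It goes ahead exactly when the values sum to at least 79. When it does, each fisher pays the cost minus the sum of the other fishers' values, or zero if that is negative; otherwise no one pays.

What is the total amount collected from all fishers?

Total value 94 ≥ cost 79, so it is built.
Fisher 1: others sum to 66; max(0, 79 - 66) = 13.
Fisher 2: others sum to 67; max(0, 79 - 67) = 12.
Fisher 3: others sum to 68; max(0, 79 - 68) = 11.
Fisher 4: others sum to 81; max(0, 79 - 81) = 0.
Total collected = 13 + 12 + 11 + 0 = 36.

36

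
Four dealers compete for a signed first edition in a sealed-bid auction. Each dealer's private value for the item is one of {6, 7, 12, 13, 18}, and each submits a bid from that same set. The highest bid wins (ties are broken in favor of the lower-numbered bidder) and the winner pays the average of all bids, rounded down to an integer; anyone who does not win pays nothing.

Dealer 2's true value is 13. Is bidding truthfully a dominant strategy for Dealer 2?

No

Consider the case where Dealer 1 bids 6, Dealer 3 bids 6 and Dealer 4 bids 6.
Truthful bid 13: wins, pays 7, utility 13 - 7 = 6.
Bid 7 instead: wins, pays 6, utility 13 - 6 = 7.
Since 7 > 6, bidding 7 is strictly better here, so truthful bidding is not dominant.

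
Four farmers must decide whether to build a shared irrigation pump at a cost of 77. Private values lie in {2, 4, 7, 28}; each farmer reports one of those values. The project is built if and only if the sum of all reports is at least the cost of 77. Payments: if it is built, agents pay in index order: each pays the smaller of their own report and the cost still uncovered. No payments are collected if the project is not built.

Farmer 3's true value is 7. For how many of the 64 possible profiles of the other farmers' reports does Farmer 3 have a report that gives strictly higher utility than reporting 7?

1

Others report (28, 28, 28): truth gives 0; report 2 gives 5 > 0. Violating.
Others report (2, 2, 2): truth gives 0; no alternative beats it.
Others report (2, 2, 4): truth gives 0; no alternative beats it.
(Checking all 64 profiles: 1 has a profitable deviation, 63 do not.)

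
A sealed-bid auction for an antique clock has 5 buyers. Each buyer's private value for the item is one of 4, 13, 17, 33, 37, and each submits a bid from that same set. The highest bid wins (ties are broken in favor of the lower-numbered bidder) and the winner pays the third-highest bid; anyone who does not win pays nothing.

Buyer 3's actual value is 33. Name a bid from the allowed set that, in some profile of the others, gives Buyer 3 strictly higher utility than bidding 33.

37

Suppose Buyer 1 bids 4, Buyer 2 bids 4, Buyer 4 bids 4 and Buyer 5 bids 37.
Bid 33: loses, pays 0, utility 0.
Bid 37: wins, pays 4, utility 33 - 4 = 29.
So bidding 37 beats truth here (29 > 0).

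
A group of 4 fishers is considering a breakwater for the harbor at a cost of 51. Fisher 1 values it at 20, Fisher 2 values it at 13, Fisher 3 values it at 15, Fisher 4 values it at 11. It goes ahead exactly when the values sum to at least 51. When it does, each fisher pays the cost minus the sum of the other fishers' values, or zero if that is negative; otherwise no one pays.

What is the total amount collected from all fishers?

Total value 59 ≥ cost 51, so it is built.
Fisher 1: others sum to 39; max(0, 51 - 39) = 12.
Fisher 2: others sum to 46; max(0, 51 - 46) = 5.
Fisher 3: others sum to 44; max(0, 51 - 44) = 7.
Fisher 4: others sum to 48; max(0, 51 - 48) = 3.
Total collected = 12 + 5 + 7 + 3 = 27.

27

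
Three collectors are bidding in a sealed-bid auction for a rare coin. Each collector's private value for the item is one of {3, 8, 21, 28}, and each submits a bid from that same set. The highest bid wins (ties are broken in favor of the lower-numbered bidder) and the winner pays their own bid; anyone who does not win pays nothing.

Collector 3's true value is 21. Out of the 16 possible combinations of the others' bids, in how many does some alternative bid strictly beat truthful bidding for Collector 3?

1

Others bid (3, 3): truth gives 0; bid 8 gives 13 > 0. Violating.
Others bid (3, 8): truth gives 0; no alternative beats it.
Others bid (3, 21): truth gives 0; no alternative beats it.
(Checking all 16 profiles: 1 has a profitable deviation, 15 do not.)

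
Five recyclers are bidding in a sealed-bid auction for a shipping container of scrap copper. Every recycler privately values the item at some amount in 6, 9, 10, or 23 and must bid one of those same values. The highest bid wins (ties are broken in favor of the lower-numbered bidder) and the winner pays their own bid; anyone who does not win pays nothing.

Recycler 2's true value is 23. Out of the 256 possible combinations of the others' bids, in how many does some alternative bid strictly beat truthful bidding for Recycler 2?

Others bid (6, 6, 6, 6): truth gives 0; bid 9 gives 14 > 0. Violating.
Others bid (6, 6, 6, 9): truth gives 0; bid 9 gives 14 > 0. Violating.
Others bid (6, 6, 6, 10): truth gives 0; bid 10 gives 13 > 0. Violating.
Others bid (6, 6, 9, 6): truth gives 0; bid 9 gives 14 > 0. Violating.
Others bid (6, 6, 6, 23): truth gives 0; no alternative beats it.
Others bid (6, 6, 9, 23): truth gives 0; no alternative beats it.
(Checking all 256 profiles: 54 have a profitable deviation, 202 do not.)

54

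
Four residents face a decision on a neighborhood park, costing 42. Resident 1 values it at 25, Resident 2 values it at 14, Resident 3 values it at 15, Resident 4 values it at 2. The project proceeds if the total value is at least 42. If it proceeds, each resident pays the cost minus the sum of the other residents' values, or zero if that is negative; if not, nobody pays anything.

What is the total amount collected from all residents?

Total value 56 ≥ cost 42, so it is built.
Resident 1: others sum to 31; max(0, 42 - 31) = 11.
Resident 2: others sum to 42; max(0, 42 - 42) = 0.
Resident 3: others sum to 41; max(0, 42 - 41) = 1.
Resident 4: others sum to 54; max(0, 42 - 54) = 0.
Total collected = 11 + 0 + 1 + 0 = 12.

12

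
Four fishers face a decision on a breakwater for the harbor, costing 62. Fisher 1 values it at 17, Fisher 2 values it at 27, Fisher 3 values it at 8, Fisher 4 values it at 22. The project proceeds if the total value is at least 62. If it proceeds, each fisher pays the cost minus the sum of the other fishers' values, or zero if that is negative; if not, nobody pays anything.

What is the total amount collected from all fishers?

30

Total value 74 ≥ cost 62, so it is built.
Fisher 1: others sum to 57; max(0, 62 - 57) = 5.
Fisher 2: others sum to 47; max(0, 62 - 47) = 15.
Fisher 3: others sum to 66; max(0, 62 - 66) = 0.
Fisher 4: others sum to 52; max(0, 62 - 52) = 10.
Total collected = 5 + 15 + 0 + 10 = 30.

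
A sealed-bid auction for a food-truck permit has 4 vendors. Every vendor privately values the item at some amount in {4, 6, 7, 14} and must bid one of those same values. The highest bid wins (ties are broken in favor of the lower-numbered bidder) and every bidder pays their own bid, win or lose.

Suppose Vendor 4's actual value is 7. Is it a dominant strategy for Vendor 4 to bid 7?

No

Consider the case where Vendor 1 bids 4, Vendor 2 bids 4 and Vendor 3 bids 4.
Truthful bid 7: wins, pays 7, utility 7 - 7 = 0.
Bid 6 instead: wins, pays 6, utility 7 - 6 = 1.
Since 1 > 0, bidding 6 is strictly better here, so truthful bidding is not dominant.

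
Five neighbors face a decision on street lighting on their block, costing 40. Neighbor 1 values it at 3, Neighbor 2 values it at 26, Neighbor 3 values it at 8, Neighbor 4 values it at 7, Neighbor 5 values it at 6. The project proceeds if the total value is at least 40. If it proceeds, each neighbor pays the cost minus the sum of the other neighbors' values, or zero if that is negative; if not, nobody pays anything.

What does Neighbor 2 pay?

Total value 50 ≥ cost 40, so the project is built.
The other neighbors' values sum to 24.
Cost minus that sum is 40 - 24 = 16.

16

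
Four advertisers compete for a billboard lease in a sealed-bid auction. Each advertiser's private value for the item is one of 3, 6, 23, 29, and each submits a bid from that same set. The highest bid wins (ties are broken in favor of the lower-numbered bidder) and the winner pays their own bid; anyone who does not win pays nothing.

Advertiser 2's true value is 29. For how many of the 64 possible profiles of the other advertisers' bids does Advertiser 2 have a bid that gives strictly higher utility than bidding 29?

18

Others bid (3, 3, 3): truth gives 0; bid 6 gives 23 > 0. Violating.
Others bid (3, 3, 6): truth gives 0; bid 6 gives 23 > 0. Violating.
Others bid (3, 3, 23): truth gives 0; bid 23 gives 6 > 0. Violating.
Others bid (3, 6, 3): truth gives 0; bid 6 gives 23 > 0. Violating.
Others bid (3, 3, 29): truth gives 0; no alternative beats it.
Others bid (3, 6, 29): truth gives 0; no alternative beats it.
(Checking all 64 profiles: 18 have a profitable deviation, 46 do not.)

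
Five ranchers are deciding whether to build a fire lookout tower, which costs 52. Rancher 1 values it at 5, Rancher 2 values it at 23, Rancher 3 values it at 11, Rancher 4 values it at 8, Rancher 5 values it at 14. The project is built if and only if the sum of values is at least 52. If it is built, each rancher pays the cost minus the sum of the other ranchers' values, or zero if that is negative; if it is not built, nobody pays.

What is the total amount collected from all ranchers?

21

Total value 61 ≥ cost 52, so it is built.
Rancher 1: others sum to 56; max(0, 52 - 56) = 0.
Rancher 2: others sum to 38; max(0, 52 - 38) = 14.
Rancher 3: others sum to 50; max(0, 52 - 50) = 2.
Rancher 4: others sum to 53; max(0, 52 - 53) = 0.
Rancher 5: others sum to 47; max(0, 52 - 47) = 5.
Total collected = 0 + 14 + 2 + 0 + 5 = 21.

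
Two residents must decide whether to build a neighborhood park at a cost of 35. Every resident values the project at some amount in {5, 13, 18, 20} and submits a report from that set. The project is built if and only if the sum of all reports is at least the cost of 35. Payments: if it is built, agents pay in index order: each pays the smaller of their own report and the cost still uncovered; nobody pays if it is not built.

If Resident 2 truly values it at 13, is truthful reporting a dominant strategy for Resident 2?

Yes

Check each profile of the others' reports and compare truth against every alternative report.
Others report (5): truth gives 0, best alternative gives 0.
Others report (13): truth gives 0, best alternative gives 0.
Others report (18): truth gives 0, best alternative gives 0.
Others report (20): truth gives 0, best alternative gives 0.
In every case the truthful report is at least as good as any alternative, so it is a dominant strategy.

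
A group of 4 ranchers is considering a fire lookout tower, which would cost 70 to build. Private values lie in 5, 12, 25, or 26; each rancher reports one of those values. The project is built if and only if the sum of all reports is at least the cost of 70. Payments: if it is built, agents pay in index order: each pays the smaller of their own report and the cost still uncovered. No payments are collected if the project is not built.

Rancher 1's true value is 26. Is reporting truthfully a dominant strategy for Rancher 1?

No

Consider the case where Rancher 2 reports 5, Rancher 3 reports 25 and Rancher 4 reports 25.
Truthful report 26: project built, pays 26, utility 26 - 26 = 0.
Report 25 instead: project built, pays 25, utility 26 - 25 = 1.
Since 1 > 0, reporting 25 is strictly better here, so truthful reporting is not dominant.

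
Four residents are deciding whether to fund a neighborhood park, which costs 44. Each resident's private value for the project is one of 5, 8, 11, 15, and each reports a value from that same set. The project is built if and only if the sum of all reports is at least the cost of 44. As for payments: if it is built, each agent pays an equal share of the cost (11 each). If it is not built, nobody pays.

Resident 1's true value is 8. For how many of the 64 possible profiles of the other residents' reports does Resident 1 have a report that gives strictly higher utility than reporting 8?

Others report (8, 15, 15): truth gives -3; report 5 gives 0 > -3. Violating.
Others report (11, 11, 15): truth gives -3; report 5 gives 0 > -3. Violating.
Others report (11, 15, 11): truth gives -3; report 5 gives 0 > -3. Violating.
Others report (15, 8, 15): truth gives -3; report 5 gives 0 > -3. Violating.
Others report (5, 5, 5): truth gives 0; no alternative beats it.
Others report (5, 5, 8): truth gives 0; no alternative beats it.
(Checking all 64 profiles: 6 have a profitable deviation, 58 do not.)

6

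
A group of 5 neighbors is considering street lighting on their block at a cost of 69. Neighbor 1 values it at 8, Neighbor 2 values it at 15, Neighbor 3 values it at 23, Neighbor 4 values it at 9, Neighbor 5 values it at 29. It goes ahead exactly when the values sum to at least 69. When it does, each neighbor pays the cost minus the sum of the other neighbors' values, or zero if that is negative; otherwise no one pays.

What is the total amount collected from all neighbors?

Total value 84 ≥ cost 69, so it is built.
Neighbor 1: others sum to 76; max(0, 69 - 76) = 0.
Neighbor 2: others sum to 69; max(0, 69 - 69) = 0.
Neighbor 3: others sum to 61; max(0, 69 - 61) = 8.
Neighbor 4: others sum to 75; max(0, 69 - 75) = 0.
Neighbor 5: others sum to 55; max(0, 69 - 55) = 14.
Total collected = 0 + 0 + 8 + 0 + 14 = 22.

22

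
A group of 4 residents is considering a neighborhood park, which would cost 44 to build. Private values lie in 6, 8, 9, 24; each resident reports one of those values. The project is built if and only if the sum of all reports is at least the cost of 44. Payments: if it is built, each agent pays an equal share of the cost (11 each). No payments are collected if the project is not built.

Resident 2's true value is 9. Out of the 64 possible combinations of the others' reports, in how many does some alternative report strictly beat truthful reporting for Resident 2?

Others report (6, 6, 24): truth gives -2; report 6 gives 0 > -2. Violating.
Others report (6, 24, 6): truth gives -2; report 6 gives 0 > -2. Violating.
Others report (24, 6, 6): truth gives -2; report 6 gives 0 > -2. Violating.
Others report (6, 6, 6): truth gives 0; no alternative beats it.
Others report (6, 6, 8): truth gives 0; no alternative beats it.
(Checking all 64 profiles: 3 have a profitable deviation, 61 do not.)

3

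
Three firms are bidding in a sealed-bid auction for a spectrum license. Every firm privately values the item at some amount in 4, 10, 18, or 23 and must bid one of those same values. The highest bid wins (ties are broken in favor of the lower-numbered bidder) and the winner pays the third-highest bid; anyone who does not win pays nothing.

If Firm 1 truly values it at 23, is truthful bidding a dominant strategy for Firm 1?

Check each profile of the others' bids and compare truth against every alternative bid.
Others bid (4, 23): truth gives 19, best alternative gives 0.
Others bid (23, 4): truth gives 19, best alternative gives 0.
Others bid (10, 23): truth gives 13, best alternative gives 0.
Others bid (23, 10): truth gives 13, best alternative gives 0.
Others bid (18, 23): truth gives 5, best alternative gives 0.
Others bid (23, 18): truth gives 5, best alternative gives 0.
(Remaining 10 profiles checked similarly; truth is weakly best in each.)
In every case the truthful bid is at least as good as any alternative, so it is a dominant strategy.

Yes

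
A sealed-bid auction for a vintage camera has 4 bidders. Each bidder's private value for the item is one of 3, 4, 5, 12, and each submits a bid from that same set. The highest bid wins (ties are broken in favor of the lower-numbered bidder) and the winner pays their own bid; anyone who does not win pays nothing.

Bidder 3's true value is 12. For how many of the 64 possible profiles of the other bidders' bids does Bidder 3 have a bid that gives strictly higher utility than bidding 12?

Others bid (3, 3, 3): truth gives 0; bid 4 gives 8 > 0. Violating.
Others bid (3, 3, 4): truth gives 0; bid 4 gives 8 > 0. Violating.
Others bid (3, 3, 5): truth gives 0; bid 5 gives 7 > 0. Violating.
Others bid (3, 4, 3): truth gives 0; bid 5 gives 7 > 0. Violating.
Others bid (3, 3, 12): truth gives 0; no alternative beats it.
Others bid (3, 4, 12): truth gives 0; no alternative beats it.
(Checking all 64 profiles: 12 have a profitable deviation, 52 do not.)

12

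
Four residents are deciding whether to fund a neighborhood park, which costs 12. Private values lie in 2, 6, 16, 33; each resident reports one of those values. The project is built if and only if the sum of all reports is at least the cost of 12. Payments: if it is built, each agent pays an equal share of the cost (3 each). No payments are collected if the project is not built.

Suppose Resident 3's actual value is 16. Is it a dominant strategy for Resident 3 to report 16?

Check each profile of the others' reports and compare truth against every alternative report.
Others report (2, 2, 2): truth gives 13, best alternative gives 13.
Others report (2, 2, 6): truth gives 13, best alternative gives 13.
Others report (2, 2, 16): truth gives 13, best alternative gives 13.
Others report (2, 2, 33): truth gives 13, best alternative gives 13.
Others report (2, 6, 2): truth gives 13, best alternative gives 13.
Others report (2, 6, 6): truth gives 13, best alternative gives 13.
(Remaining 58 profiles checked similarly; truth is weakly best in each.)
In every case the truthful report is at least as good as any alternative, so it is a dominant strategy.

Yes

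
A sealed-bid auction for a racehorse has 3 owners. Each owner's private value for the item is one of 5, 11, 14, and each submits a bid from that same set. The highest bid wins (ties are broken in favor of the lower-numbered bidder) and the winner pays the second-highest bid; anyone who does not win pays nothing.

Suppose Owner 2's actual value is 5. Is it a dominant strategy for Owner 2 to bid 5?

Check each profile of the others' bids and compare truth against every alternative bid.
Others bid (5, 11): truth gives 0, best alternative gives -6.
Others bid (5, 5): truth gives 0, best alternative gives 0.
Others bid (5, 14): truth gives 0, best alternative gives 0.
Others bid (11, 5): truth gives 0, best alternative gives 0.
Others bid (11, 11): truth gives 0, best alternative gives 0.
Others bid (11, 14): truth gives 0, best alternative gives 0.
(Remaining 3 profiles checked similarly; truth is weakly best in each.)
In every case the truthful bid is at least as good as any alternative, so it is a dominant strategy.

Yes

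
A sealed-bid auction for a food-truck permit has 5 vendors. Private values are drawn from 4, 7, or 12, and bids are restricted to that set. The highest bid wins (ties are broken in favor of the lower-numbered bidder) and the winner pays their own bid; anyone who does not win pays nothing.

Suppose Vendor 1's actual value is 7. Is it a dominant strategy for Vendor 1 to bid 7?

Consider the case where Vendor 2 bids 4, Vendor 3 bids 4, Vendor 4 bids 4 and Vendor 5 bids 4.
Truthful bid 7: wins, pays 7, utility 7 - 7 = 0.
Bid 4 instead: wins, pays 4, utility 7 - 4 = 3.
Since 3 > 0, bidding 4 is strictly better here, so truthful bidding is not dominant.

No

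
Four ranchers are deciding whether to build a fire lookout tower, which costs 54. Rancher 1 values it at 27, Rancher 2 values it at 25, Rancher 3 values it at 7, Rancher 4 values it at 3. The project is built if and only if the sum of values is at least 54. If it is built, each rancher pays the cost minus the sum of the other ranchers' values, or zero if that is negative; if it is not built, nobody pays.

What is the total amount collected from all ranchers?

36

Total value 62 ≥ cost 54, so it is built.
Rancher 1: others sum to 35; max(0, 54 - 35) = 19.
Rancher 2: others sum to 37; max(0, 54 - 37) = 17.
Rancher 3: others sum to 55; max(0, 54 - 55) = 0.
Rancher 4: others sum to 59; max(0, 54 - 59) = 0.
Total collected = 19 + 17 + 0 + 0 = 36.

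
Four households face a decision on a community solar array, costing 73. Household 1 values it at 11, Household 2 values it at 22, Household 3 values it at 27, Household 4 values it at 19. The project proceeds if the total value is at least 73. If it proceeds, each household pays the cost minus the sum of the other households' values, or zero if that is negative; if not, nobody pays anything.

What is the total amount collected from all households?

55

Total value 79 ≥ cost 73, so it is built.
Household 1: others sum to 68; max(0, 73 - 68) = 5.
Household 2: others sum to 57; max(0, 73 - 57) = 16.
Household 3: others sum to 52; max(0, 73 - 52) = 21.
Household 4: others sum to 60; max(0, 73 - 60) = 13.
Total collected = 5 + 16 + 21 + 13 = 55.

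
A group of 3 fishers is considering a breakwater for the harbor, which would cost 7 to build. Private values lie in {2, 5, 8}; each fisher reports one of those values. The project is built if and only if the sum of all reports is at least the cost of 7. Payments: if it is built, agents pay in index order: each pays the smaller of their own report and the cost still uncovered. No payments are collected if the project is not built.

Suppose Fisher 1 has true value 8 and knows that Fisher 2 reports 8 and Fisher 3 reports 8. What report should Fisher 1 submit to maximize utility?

Report 2: project built, pays 2, utility 8 - 2 = 6.
Report 5: project built, pays 5, utility 8 - 5 = 3.
Report 8: project built, pays 7, utility 8 - 7 = 1.
The best choice is 2 with utility 6.

2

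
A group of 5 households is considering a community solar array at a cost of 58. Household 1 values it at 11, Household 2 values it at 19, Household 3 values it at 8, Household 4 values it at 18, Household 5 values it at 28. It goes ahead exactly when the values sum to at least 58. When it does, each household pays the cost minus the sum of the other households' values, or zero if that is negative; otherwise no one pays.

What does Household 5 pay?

Total value 84 ≥ cost 58, so the project is built.
The other households' values sum to 56.
Cost minus that sum is 58 - 56 = 2.

2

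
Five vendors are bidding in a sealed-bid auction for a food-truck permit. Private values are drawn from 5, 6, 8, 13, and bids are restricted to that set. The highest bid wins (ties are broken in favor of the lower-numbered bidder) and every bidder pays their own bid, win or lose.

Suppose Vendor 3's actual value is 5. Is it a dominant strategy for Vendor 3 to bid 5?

Consider the case where Vendor 1 bids 5, Vendor 2 bids 5, Vendor 4 bids 5 and Vendor 5 bids 5.
Truthful bid 5: loses but pays 5, utility -5.
Bid 6 instead: wins, pays 6, utility 5 - 6 = -1.
Since -1 > -5, bidding 6 is strictly better here, so truthful bidding is not dominant.

No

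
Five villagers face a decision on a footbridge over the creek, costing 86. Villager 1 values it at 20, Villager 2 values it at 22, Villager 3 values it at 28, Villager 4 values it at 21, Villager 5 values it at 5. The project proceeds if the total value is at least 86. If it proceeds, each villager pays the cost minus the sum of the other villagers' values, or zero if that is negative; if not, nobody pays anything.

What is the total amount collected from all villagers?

51

Total value 96 ≥ cost 86, so it is built.
Villager 1: others sum to 76; max(0, 86 - 76) = 10.
Villager 2: others sum to 74; max(0, 86 - 74) = 12.
Villager 3: others sum to 68; max(0, 86 - 68) = 18.
Villager 4: others sum to 75; max(0, 86 - 75) = 11.
Villager 5: others sum to 91; max(0, 86 - 91) = 0.
Total collected = 10 + 12 + 18 + 11 + 0 = 51.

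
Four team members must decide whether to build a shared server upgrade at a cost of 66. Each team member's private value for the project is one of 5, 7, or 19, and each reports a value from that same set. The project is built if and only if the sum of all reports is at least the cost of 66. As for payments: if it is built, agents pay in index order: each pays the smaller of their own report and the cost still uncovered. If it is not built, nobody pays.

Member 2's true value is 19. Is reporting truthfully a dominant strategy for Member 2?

Check each profile of the others' reports and compare truth against every alternative report.
Others report (5, 5, 5): truth gives 0, best alternative gives 0.
Others report (5, 5, 7): truth gives 0, best alternative gives 0.
Others report (5, 5, 19): truth gives 0, best alternative gives 0.
Others report (5, 7, 5): truth gives 0, best alternative gives 0.
Others report (5, 7, 7): truth gives 0, best alternative gives 0.
Others report (5, 7, 19): truth gives 0, best alternative gives 0.
(Remaining 21 profiles checked similarly; truth is weakly best in each.)
In every case the truthful report is at least as good as any alternative, so it is a dominant strategy.

Yes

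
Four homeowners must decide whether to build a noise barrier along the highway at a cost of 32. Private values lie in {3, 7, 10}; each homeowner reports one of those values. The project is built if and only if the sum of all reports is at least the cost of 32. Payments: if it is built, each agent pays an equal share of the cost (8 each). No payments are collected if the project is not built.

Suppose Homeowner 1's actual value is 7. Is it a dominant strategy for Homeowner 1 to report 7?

Consider the case where Homeowner 2 reports 7, Homeowner 3 reports 10 and Homeowner 4 reports 10.
Truthful report 7: project built, pays 8, utility 7 - 8 = -1.
Report 3 instead: project not built, utility 0.
Since 0 > -1, reporting 3 is strictly better here, so truthful reporting is not dominant.

No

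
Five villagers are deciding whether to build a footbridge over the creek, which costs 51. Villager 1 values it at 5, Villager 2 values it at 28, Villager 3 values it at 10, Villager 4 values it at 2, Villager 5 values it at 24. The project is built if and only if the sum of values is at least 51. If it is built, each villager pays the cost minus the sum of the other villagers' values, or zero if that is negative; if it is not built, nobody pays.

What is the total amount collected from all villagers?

16

Total value 69 ≥ cost 51, so it is built.
Villager 1: others sum to 64; max(0, 51 - 64) = 0.
Villager 2: others sum to 41; max(0, 51 - 41) = 10.
Villager 3: others sum to 59; max(0, 51 - 59) = 0.
Villager 4: others sum to 67; max(0, 51 - 67) = 0.
Villager 5: others sum to 45; max(0, 51 - 45) = 6.
Total collected = 0 + 10 + 0 + 0 + 6 = 16.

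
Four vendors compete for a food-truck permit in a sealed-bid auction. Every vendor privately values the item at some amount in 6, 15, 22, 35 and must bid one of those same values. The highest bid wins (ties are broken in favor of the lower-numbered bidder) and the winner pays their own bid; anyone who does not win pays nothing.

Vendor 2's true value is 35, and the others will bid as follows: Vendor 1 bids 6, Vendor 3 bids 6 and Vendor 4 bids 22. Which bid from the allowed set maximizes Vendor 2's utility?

Bid 6: loses, pays 0, utility 0.
Bid 15: loses, pays 0, utility 0.
Bid 22: wins, pays 22, utility 35 - 22 = 13.
Bid 35: wins, pays 35, utility 35 - 35 = 0.
The best choice is 22 with utility 13.

22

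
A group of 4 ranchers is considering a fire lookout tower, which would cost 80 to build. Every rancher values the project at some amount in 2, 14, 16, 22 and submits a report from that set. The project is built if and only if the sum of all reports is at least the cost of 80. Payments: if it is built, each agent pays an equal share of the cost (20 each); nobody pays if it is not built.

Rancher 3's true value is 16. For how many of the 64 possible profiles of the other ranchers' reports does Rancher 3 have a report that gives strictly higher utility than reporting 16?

Others report (22, 22, 22): truth gives -4; report 2 gives 0 > -4. Violating.
Others report (2, 2, 2): truth gives 0; no alternative beats it.
Others report (2, 2, 14): truth gives 0; no alternative beats it.
(Checking all 64 profiles: 1 has a profitable deviation, 63 do not.)

1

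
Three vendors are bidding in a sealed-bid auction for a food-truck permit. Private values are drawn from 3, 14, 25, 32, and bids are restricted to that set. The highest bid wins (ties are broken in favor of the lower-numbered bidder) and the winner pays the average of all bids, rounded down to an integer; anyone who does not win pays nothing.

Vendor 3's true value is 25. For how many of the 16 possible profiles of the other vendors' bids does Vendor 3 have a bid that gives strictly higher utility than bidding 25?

5

Others bid (3, 3): truth gives 15; bid 14 gives 19 > 15. Violating.
Others bid (3, 25): truth gives 0; bid 32 gives 5 > 0. Violating.
Others bid (14, 25): truth gives 0; bid 32 gives 2 > 0. Violating.
Others bid (25, 3): truth gives 0; bid 32 gives 5 > 0. Violating.
Others bid (3, 14): truth gives 11; no alternative beats it.
Others bid (3, 32): truth gives 0; no alternative beats it.
(Checking all 16 profiles: 5 have a profitable deviation, 11 do not.)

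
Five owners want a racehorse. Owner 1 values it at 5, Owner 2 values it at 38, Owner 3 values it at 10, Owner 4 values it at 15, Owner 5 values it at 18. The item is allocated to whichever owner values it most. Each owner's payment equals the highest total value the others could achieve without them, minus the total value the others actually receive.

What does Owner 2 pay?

Owner 2 has the highest value and receives the item.
Without Owner 2, the item would go to the next-highest value, 18, so the others could achieve 18.
With Owner 2 present and winning, the others receive nothing, so their total is 0.
Payment = 18 - 0 = 18.

18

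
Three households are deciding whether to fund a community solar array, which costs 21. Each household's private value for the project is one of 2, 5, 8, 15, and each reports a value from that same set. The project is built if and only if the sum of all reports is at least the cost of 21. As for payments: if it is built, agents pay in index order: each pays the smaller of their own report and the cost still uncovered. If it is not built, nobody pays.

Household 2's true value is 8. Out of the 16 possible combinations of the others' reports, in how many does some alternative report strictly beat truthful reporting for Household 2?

Others report (2, 15): truth gives 0; report 5 gives 3 > 0. Violating.
Others report (5, 15): truth gives 0; report 2 gives 6 > 0. Violating.
Others report (8, 8): truth gives 0; report 5 gives 3 > 0. Violating.
Others report (8, 15): truth gives 0; report 2 gives 6 > 0. Violating.
Others report (2, 2): truth gives 0; no alternative beats it.
Others report (2, 5): truth gives 0; no alternative beats it.
(Checking all 16 profiles: 8 have a profitable deviation, 8 do not.)

8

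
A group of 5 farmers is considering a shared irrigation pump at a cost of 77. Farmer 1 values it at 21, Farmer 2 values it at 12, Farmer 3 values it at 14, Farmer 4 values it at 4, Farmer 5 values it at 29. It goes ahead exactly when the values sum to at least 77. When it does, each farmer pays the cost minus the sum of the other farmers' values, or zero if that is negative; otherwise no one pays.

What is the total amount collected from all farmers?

65

Total value 80 ≥ cost 77, so it is built.
Farmer 1: others sum to 59; max(0, 77 - 59) = 18.
Farmer 2: others sum to 68; max(0, 77 - 68) = 9.
Farmer 3: others sum to 66; max(0, 77 - 66) = 11.
Farmer 4: others sum to 76; max(0, 77 - 76) = 1.
Farmer 5: others sum to 51; max(0, 77 - 51) = 26.
Total collected = 18 + 9 + 11 + 1 + 26 = 65.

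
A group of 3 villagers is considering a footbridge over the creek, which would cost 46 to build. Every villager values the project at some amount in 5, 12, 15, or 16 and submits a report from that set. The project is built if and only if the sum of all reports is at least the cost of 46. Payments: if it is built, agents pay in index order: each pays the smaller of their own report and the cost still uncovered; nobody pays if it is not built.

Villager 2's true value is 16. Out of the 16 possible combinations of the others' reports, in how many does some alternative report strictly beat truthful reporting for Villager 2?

Others report (15, 16): truth gives 0; report 15 gives 1 > 0. Violating.
Others report (16, 15): truth gives 0; report 15 gives 1 > 0. Violating.
Others report (16, 16): truth gives 0; report 15 gives 1 > 0. Violating.
Others report (5, 5): truth gives 0; no alternative beats it.
Others report (5, 12): truth gives 0; no alternative beats it.
(Checking all 16 profiles: 3 have a profitable deviation, 13 do not.)

3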